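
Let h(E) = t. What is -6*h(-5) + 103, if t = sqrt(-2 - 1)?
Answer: 103 - 6*I*sqrt(3) ≈ 103.0 - 10.392*I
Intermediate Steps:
t = I*sqrt(3) (t = sqrt(-3) = I*sqrt(3) ≈ 1.732*I)
h(E) = I*sqrt(3)
-6*h(-5) + 103 = -6*I*sqrt(3) + 103 = 103 - 6*I*sqrt(3)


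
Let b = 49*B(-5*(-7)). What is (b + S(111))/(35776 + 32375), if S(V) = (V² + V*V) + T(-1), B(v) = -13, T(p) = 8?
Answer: 24013/68151 ≈ 0.35235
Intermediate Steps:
S(V) = 8 + 2*V² (S(V) = (V² + V*V) + 8 = (V² + V²) + 8 = 2*V² + 8 = 8 + 2*V²)
b = -637 (b = 49*(-13) = -637)
(b + S(111))/(35776 + 32375) = (-637 + (8 + 2*111²))/(35776 + 32375) = (-637 + (8 + 2*12321))/68151 = (-637 + (8 + 24642))*(1/68151) = (-637 + 24650)*(1/68151) = 24013*(1/68151) = 24013/68151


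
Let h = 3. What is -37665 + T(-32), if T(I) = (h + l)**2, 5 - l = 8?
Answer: -37665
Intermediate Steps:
l = -3 (l = 5 - 1*8 = 5 - 8 = -3)
T(I) = 0 (T(I) = (3 - 3)**2 = 0**2 = 0)
-37665 + T(-32) = -37665 + 0 = -37665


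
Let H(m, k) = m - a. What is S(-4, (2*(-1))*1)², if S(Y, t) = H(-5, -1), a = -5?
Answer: 0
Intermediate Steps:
H(m, k) = 5 + m (H(m, k) = m - 1*(-5) = m + 5 = 5 + m)
S(Y, t) = 0 (S(Y, t) = 5 - 5 = 0)
S(-4, (2*(-1))*1)² = 0² = 0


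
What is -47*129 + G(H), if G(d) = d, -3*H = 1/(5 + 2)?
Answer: -127324/21 ≈ -6063.0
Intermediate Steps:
H = -1/21 (H = -1/(3*(5 + 2)) = -⅓/7 = -⅓*⅐ = -1/21 ≈ -0.047619)
-47*129 + G(H) = -47*129 - 1/21 = -6063 - 1/21 = -127324/21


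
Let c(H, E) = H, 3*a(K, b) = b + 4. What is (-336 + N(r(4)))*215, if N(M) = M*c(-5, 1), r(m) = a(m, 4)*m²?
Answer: -354320/3 ≈ -1.1811e+5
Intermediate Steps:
a(K, b) = 4/3 + b/3 (a(K, b) = (b + 4)/3 = (4 + b)/3 = 4/3 + b/3)
r(m) = 8*m²/3 (r(m) = (4/3 + (⅓)*4)*m² = (4/3 + 4/3)*m² = 8*m²/3)
N(M) = -5*M (N(M) = M*(-5) = -5*M)
(-336 + N(r(4)))*215 = (-336 - 40*4²/3)*215 = (-336 - 40*16/3)*215 = (-336 - 5*128/3)*215 = (-336 - 640/3)*215 = -1648/3*215 = -354320/3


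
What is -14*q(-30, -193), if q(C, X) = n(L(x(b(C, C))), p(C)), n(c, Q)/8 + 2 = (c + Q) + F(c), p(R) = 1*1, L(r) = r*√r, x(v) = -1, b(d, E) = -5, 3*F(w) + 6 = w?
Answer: 336 + 448*I/3 ≈ 336.0 + 149.33*I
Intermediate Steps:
F(w) = -2 + w/3
L(r) = r^(3/2)
p(R) = 1
n(c, Q) = -32 + 8*Q + 32*c/3 (n(c, Q) = -16 + 8*((c + Q) + (-2 + c/3)) = -16 + 8*((Q + c) + (-2 + c/3)) = -16 + 8*(-2 + Q + 4*c/3) = -16 + (-16 + 8*Q + 32*c/3) = -32 + 8*Q + 32*c/3)
q(C, X) = -24 - 32*I/3 (q(C, X) = -32 + 8*1 + 32*(-1)^(3/2)/3 = -32 + 8 + 32*(-I)/3 = -32 + 8 - 32*I/3 = -24 - 32*I/3)
-14*q(-30, -193) = -14*(-24 - 32*I/3) = 336 + 448*I/3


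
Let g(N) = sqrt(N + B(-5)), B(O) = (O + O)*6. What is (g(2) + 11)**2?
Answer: (11 + I*sqrt(58))**2 ≈ 63.0 + 167.55*I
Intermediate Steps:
B(O) = 12*O (B(O) = (2*O)*6 = 12*O)
g(N) = sqrt(-60 + N) (g(N) = sqrt(N + 12*(-5)) = sqrt(N - 60) = sqrt(-60 + N))
(g(2) + 11)**2 = (sqrt(-60 + 2) + 11)**2 = (sqrt(-58) + 11)**2 = (I*sqrt(58) + 11)**2 = (11 + I*sqrt(58))**2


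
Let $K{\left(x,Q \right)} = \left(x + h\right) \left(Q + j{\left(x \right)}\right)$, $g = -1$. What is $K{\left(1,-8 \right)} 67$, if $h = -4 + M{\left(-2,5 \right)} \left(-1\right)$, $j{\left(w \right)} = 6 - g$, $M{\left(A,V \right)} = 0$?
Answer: $201$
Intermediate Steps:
$j{\left(w \right)} = 7$ ($j{\left(w \right)} = 6 - -1 = 6 + 1 = 7$)
$h = -4$ ($h = -4 + 0 \left(-1\right) = -4 + 0 = -4$)
$K{\left(x,Q \right)} = \left(-4 + x\right) \left(7 + Q\right)$ ($K{\left(x,Q \right)} = \left(x - 4\right) \left(Q + 7\right) = \left(-4 + x\right) \left(7 + Q\right)$)
$K{\left(1,-8 \right)} 67 = \left(-28 - -32 + 7 \cdot 1 - 8\right) 67 = \left(-28 + 32 + 7 - 8\right) 67 = 3 \cdot 67 = 201$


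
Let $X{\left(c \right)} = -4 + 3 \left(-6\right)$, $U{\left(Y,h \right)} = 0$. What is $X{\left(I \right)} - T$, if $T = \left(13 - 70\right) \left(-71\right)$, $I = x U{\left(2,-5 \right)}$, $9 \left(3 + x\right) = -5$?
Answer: $-4069$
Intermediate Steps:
$x = - \frac{32}{9}$ ($x = -3 + \frac{1}{9} \left(-5\right) = -3 - \frac{5}{9} = - \frac{32}{9} \approx -3.5556$)
$I = 0$ ($I = \left(- \frac{32}{9}\right) 0 = 0$)
$T = 4047$ ($T = \left(13 - 70\right) \left(-71\right) = \left(-57\right) \left(-71\right) = 4047$)
$X{\left(c \right)} = -22$ ($X{\left(c \right)} = -4 - 18 = -22$)
$X{\left(I \right)} - T = -22 - 4047 = -4069$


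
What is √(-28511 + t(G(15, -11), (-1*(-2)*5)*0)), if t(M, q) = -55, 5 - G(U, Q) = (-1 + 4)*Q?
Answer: 69*I*√6 ≈ 169.01*I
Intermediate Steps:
G(U, Q) = 5 - 3*Q (G(U, Q) = 5 - (-1 + 4)*Q = 5 - 3*Q)
√(-28511 + t(G(15, -11), (-1*(-2)*5)*0)) = √(-28511 - 55) = √(-28566) = 69*I*√6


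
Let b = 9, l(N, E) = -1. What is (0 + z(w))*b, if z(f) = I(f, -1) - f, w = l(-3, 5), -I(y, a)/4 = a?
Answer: 45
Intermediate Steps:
I(y, a) = -4*a
w = -1
z(f) = 4 - f (z(f) = -4*(-1) - f = 4 - f)
(0 + z(w))*b = (0 + (4 - 1*(-1)))*9 = (0 + (4 + 1))*9 = (0 + 5)*9 = 5*9 = 45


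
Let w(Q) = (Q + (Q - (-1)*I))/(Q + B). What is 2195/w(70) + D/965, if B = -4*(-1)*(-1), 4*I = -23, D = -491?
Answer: 186311511/172735 ≈ 1078.6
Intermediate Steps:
I = -23/4 (I = (1/4)*(-23) = -23/4 ≈ -5.7500)
B = -4 (B = 4*(-1) = -4)
w(Q) = (-23/4 + 2*Q)/(-4 + Q) (w(Q) = (Q + (Q - (-1)*(-23)/4))/(Q - 4) = (Q + (Q - 1*23/4))/(-4 + Q) = (Q + (Q - 23/4))/(-4 + Q) = (Q + (-23/4 + Q))/(-4 + Q) = (-23/4 + 2*Q)/(-4 + Q))
2195/w(70) + D/965 = 2195/(((-23 + 8*70)/(4*(-4 + 70)))) - 491/965 = 2195/(((1/4)*(-23 + 560)/66)) - 491*1/965 = 2195/(((1/4)*(1/66)*537)) - 491/965 = 2195/(179/88) - 491/965 = 2195*(88/179) - 491/965 = 193160/179 - 491/965 = 186311511/172735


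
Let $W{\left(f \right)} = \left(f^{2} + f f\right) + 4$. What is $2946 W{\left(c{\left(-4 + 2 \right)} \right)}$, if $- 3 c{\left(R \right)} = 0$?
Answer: $11784$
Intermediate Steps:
$c{\left(R \right)} = 0$ ($c{\left(R \right)} = \left(- \frac{1}{3}\right) 0 = 0$)
$W{\left(f \right)} = 4 + 2 f^{2}$ ($W{\left(f \right)} = \left(f^{2} + f^{2}\right) + 4 = 2 f^{2} + 4 = 4 + 2 f^{2}$)
$2946 W{\left(c{\left(-4 + 2 \right)} \right)} = 2946 \left(4 + 2 \cdot 0^{2}\right) = 2946 \left(4 + 2 \cdot 0\right) = 2946 \left(4 + 0\right) = 2946 \cdot 4 = 11784$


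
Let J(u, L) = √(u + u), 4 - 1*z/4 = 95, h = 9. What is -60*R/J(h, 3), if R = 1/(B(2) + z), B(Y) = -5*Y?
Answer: 5*√2/187 ≈ 0.037813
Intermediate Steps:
z = -364 (z = 16 - 4*95 = 16 - 380 = -364)
R = -1/374 (R = 1/(-5*2 - 364) = 1/(-10 - 364) = 1/(-374) = -1/374 ≈ -0.0026738)
J(u, L) = √2*√u (J(u, L) = √(2*u) = √2*√u)
-60*R/J(h, 3) = -(-30)/(187*(√2*√9)) = -(-30)/(187*(√2*3)) = -(-30)/(187*(3*√2)) = -(-30)*√2/6/187 = -(-5)*√2/187 = 5*√2/187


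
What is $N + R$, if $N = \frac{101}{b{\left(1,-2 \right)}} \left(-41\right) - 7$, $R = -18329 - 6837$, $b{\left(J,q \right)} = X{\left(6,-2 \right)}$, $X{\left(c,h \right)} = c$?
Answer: $- \frac{155179}{6} \approx -25863.0$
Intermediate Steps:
$b{\left(J,q \right)} = 6$
$R = -25166$
$N = - \frac{4183}{6}$ ($N = \frac{101}{6} \left(-41\right) - 7 = - \frac{4141}{6} - 7 = - \frac{4183}{6} \approx -697.17$)
$N + R = - \frac{4183}{6} - 25166 = - \frac{155179}{6}$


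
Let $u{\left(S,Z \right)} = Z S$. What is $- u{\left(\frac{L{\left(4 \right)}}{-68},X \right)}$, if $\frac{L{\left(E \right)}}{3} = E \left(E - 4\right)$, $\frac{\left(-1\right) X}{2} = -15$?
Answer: $0$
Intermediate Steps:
$X = 30$ ($X = \left(-2\right) \left(-15\right) = 30$)
$L{\left(E \right)} = 3 E \left(-4 + E\right)$ ($L{\left(E \right)} = 3 E \left(E - 4\right) = 3 E \left(-4 + E\right)$)
$u{\left(S,Z \right)} = S Z$
$- u{\left(\frac{L{\left(4 \right)}}{-68},X \right)} = - \frac{3 \cdot 4 \left(-4 + 4\right)}{-68} \cdot 30 = - 3 \cdot 4 \cdot 0 \left(- \frac{1}{68}\right) 30 = - 0 \left(- \frac{1}{68}\right) 30 = - 0 \cdot 30 = \left(-1\right) 0 = 0$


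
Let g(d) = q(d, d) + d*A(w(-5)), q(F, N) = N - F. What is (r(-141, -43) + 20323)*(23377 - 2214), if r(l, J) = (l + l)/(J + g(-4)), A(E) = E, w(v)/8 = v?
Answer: 16771740989/39 ≈ 4.3004e+8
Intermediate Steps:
w(v) = 8*v
g(d) = -40*d (g(d) = (d - d) + d*(8*(-5)) = 0 + d*(-40) = 0 - 40*d = -40*d)
r(l, J) = 2*l/(160 + J) (r(l, J) = (l + l)/(J - 40*(-4)) = (2*l)/(J + 160) = (2*l)/(160 + J) = 2*l/(160 + J))
(r(-141, -43) + 20323)*(23377 - 2214) = (2*(-141)/(160 - 43) + 20323)*(23377 - 2214) = (2*(-141)/117 + 20323)*21163 = (2*(-141)*(1/117) + 20323)*21163 = (-94/39 + 20323)*21163 = (792503/39)*21163 = 16771740989/39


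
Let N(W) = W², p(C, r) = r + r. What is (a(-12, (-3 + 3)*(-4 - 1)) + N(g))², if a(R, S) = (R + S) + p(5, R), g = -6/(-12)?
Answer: 20449/16 ≈ 1278.1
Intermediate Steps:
p(C, r) = 2*r
g = ½ (g = -6*(-1/12) = ½ ≈ 0.50000)
a(R, S) = S + 3*R (a(R, S) = (R + S) + 2*R = S + 3*R)
(a(-12, (-3 + 3)*(-4 - 1)) + N(g))² = (((-3 + 3)*(-4 - 1) + 3*(-12)) + (½)²)² = ((0*(-5) - 36) + ¼)² = ((0 - 36) + ¼)² = (-36 + ¼)² = (-143/4)² = 20449/16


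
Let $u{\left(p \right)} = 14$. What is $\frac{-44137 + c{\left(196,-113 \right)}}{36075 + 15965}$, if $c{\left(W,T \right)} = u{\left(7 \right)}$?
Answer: $- \frac{44123}{52040} \approx -0.84787$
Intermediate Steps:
$c{\left(W,T \right)} = 14$
$\frac{-44137 + c{\left(196,-113 \right)}}{36075 + 15965} = \frac{-44137 + 14}{36075 + 15965} = - \frac{44123}{52040}$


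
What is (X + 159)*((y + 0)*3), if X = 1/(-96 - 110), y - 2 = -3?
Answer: -98259/206 ≈ -476.99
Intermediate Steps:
y = -1 (y = 2 - 3 = -1)
X = -1/206 (X = 1/(-206) = -1/206 ≈ -0.0048544)
(X + 159)*((y + 0)*3) = (-1/206 + 159)*((-1 + 0)*3) = 32753*(-1*3)/206 = (32753/206)*(-3) = -98259/206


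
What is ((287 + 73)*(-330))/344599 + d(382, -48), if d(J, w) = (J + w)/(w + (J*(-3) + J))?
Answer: -105780833/139907194 ≈ -0.75608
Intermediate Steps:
d(J, w) = (J + w)/(w - 2*J) (d(J, w) = (J + w)/(w + (-3*J + J)) = (J + w)/(w - 2*J))
((287 + 73)*(-330))/344599 + d(382, -48) = ((287 + 73)*(-330))/344599 + (382 - 48)/(-48 - 2*382) = (360*(-330))*(1/344599) + 334/(-48 - 764) = -118800*1/344599 + 334/(-812) = -118800/344599 - 1/812*334 = -118800/344599 - 167/406 = -105780833/139907194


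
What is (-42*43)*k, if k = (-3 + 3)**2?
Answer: 0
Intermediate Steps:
k = 0 (k = 0**2 = 0)
(-42*43)*k = -42*43*0 = -1806*0 = 0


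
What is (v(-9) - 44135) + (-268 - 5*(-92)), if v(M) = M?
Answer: -43952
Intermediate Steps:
(v(-9) - 44135) + (-268 - 5*(-92)) = (-9 - 44135) + (-268 - 5*(-92)) = -44144 + (-268 + 460) = -44144 + 192 = -43952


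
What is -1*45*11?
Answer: -495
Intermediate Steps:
-1*45*11 = -45*11 = -495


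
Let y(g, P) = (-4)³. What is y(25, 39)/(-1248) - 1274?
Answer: -49684/39 ≈ -1273.9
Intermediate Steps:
y(g, P) = -64
y(25, 39)/(-1248) - 1274 = -64/(-1248) - 1274 = -64*(-1/1248) - 1274 = 2/39 - 1274 = -49684/39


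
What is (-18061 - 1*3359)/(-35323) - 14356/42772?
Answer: 2764049/10208347 ≈ 0.27076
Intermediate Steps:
(-18061 - 1*3359)/(-35323) - 14356/42772 = (-18061 - 3359)*(-1/35323) - 14356*1/42772 = -21420*(-1/35323) - 97/289 = 21420/35323 - 97/289 = 2764049/10208347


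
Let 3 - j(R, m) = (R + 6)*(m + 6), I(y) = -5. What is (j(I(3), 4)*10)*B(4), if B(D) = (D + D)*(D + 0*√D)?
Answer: -2240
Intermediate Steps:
j(R, m) = 3 - (6 + R)*(6 + m) (j(R, m) = 3 - (R + 6)*(m + 6) = 3 - (6 + R)*(6 + m))
B(D) = 2*D² (B(D) = (2*D)*(D + 0) = (2*D)*D = 2*D²)
(j(I(3), 4)*10)*B(4) = ((-33 - 6*(-5) - 6*4 - 1*(-5)*4)*10)*(2*4²) = ((-33 + 30 - 24 + 20)*10)*(2*16) = -7*10*32 = -70*32 = -2240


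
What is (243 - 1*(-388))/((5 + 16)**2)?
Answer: 631/441 ≈ 1.4308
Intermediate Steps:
(243 - 1*(-388))/((5 + 16)**2) = (243 + 388)/(21**2) = 631/441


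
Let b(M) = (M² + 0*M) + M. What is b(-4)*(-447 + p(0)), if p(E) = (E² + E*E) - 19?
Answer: -5592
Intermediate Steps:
b(M) = M + M² (b(M) = (M² + 0) + M = M² + M = M + M²)
p(E) = -19 + 2*E² (p(E) = (E² + E²) - 19 = 2*E² - 19 = -19 + 2*E²)
b(-4)*(-447 + p(0)) = (-4*(1 - 4))*(-447 + (-19 + 2*0²)) = (-4*(-3))*(-447 + (-19 + 2*0)) = 12*(-447 + (-19 + 0)) = 12*(-447 - 19) = 12*(-466) = -5592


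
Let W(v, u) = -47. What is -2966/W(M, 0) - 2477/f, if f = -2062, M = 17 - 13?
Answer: 6232311/96914 ≈ 64.308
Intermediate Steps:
M = 4
-2966/W(M, 0) - 2477/f = -2966/(-47) - 2477/(-2062) = -2966*(-1/47) - 2477*(-1/2062) = 2966/47 + 2477/2062 = 6232311/96914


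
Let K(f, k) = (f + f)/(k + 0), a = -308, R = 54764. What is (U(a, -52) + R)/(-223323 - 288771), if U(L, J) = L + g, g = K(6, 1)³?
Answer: -9364/85349 ≈ -0.10971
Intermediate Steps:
K(f, k) = 2*f/k (K(f, k) = (2*f)/k = 2*f/k)
g = 1728 (g = (2*6/1)³ = (2*6*1)³ = 12³ = 1728)
U(L, J) = 1728 + L (U(L, J) = L + 1728 = 1728 + L)
(U(a, -52) + R)/(-223323 - 288771) = ((1728 - 308) + 54764)/(-223323 - 288771) = (1420 + 54764)/(-512094) = 56184*(-1/512094) = -9364/85349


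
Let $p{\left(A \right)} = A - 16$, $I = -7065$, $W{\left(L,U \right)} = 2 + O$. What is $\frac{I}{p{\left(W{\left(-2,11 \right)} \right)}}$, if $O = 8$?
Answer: $\frac{2355}{2} \approx 1177.5$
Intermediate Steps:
$W{\left(L,U \right)} = 10$ ($W{\left(L,U \right)} = 2 + 8 = 10$)
$p{\left(A \right)} = -16 + A$ ($p{\left(A \right)} = A - 16 = -16 + A$)
$\frac{I}{p{\left(W{\left(-2,11 \right)} \right)}} = - \frac{7065}{-16 + 10} = - \frac{7065}{-6} = \left(-7065\right) \left(- \frac{1}{6}\right) = \frac{2355}{2}$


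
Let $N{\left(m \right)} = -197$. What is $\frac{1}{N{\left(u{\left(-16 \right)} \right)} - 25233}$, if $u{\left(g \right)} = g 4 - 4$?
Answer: $- \frac{1}{25430} \approx -3.9324 \cdot 10^{-5}$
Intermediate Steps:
$u{\left(g \right)} = -4 + 4 g$ ($u{\left(g \right)} = 4 g - 4 = -4 + 4 g$)
$\frac{1}{N{\left(u{\left(-16 \right)} \right)} - 25233} = \frac{1}{-197 - 25233} = \frac{1}{-25430} = - \frac{1}{25430}$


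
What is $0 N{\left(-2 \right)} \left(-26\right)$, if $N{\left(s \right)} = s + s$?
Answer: $0$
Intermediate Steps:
$N{\left(s \right)} = 2 s$
$0 N{\left(-2 \right)} \left(-26\right) = 0 \cdot 2 \left(-2\right) \left(-26\right) = 0 \left(-4\right) \left(-26\right) = 0 \left(-26\right) = 0$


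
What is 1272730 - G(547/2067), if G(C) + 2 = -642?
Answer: 1273374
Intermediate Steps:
G(C) = -644 (G(C) = -2 - 642 = -644)
1272730 - G(547/2067) = 1272730 - 1*(-644) = 1272730 + 644 = 1273374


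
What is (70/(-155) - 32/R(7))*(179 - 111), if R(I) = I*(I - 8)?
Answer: 60792/217 ≈ 280.15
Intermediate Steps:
R(I) = I*(-8 + I)
(70/(-155) - 32/R(7))*(179 - 111) = (70/(-155) - 32*1/(7*(-8 + 7)))*(179 - 111) = (70*(-1/155) - 32/(7*(-1)))*68 = (-14/31 - 32/(-7))*68 = (-14/31 - 32*(-⅐))*68 = (-14/31 + 32/7)*68 = (894/217)*68 = 60792/217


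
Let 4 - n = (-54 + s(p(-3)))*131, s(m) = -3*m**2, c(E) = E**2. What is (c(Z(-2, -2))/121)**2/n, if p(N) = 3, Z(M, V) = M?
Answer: 16/155414215 ≈ 1.0295e-7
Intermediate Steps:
n = 10615 (n = 4 - (-54 - 3*3**2)*131 = 4 - (-54 - 3*9)*131 = 4 - (-54 - 27)*131 = 4 - (-81)*131 = 4 - 1*(-10611) = 4 + 10611 = 10615)
(c(Z(-2, -2))/121)**2/n = ((-2)**2/121)**2/10615 = (4*(1/121))**2*(1/10615) = (4/121)**2*(1/10615) = (16/14641)*(1/10615) = 16/155414215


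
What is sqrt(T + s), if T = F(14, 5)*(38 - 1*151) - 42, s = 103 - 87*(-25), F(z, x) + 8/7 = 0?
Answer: 2*sqrt(28973)/7 ≈ 48.633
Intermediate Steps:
F(z, x) = -8/7 (F(z, x) = -8/7 + 0 = -8/7)
s = 2278 (s = 103 + 2175 = 2278)
T = 610/7 (T = -8*(38 - 1*151)/7 - 42 = -8*(38 - 151)/7 - 42 = -8/7*(-113) - 42 = 904/7 - 42 = 610/7 ≈ 87.143)
sqrt(T + s) = sqrt(610/7 + 2278) = sqrt(16556/7) = 2*sqrt(28973)/7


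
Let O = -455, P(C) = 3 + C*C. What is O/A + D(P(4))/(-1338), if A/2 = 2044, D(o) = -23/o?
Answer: -819499/7423224 ≈ -0.11040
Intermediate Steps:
P(C) = 3 + C²
A = 4088 (A = 2*2044 = 4088)
O/A + D(P(4))/(-1338) = -455/4088 - 23/(3 + 4²)/(-1338) = -455*1/4088 - 23/(3 + 16)*(-1/1338) = -65/584 - 23/19*(-1/1338) = -65/584 + 23/25422 = -819499/7423224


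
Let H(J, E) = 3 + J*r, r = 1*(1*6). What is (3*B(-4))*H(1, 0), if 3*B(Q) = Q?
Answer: -36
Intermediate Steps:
r = 6 (r = 1*6 = 6)
H(J, E) = 3 + 6*J (H(J, E) = 3 + J*6 = 3 + 6*J)
B(Q) = Q/3
(3*B(-4))*H(1, 0) = (3*((1/3)*(-4)))*(3 + 6*1) = (3*(-4/3))*(3 + 6) = -4*9 = -36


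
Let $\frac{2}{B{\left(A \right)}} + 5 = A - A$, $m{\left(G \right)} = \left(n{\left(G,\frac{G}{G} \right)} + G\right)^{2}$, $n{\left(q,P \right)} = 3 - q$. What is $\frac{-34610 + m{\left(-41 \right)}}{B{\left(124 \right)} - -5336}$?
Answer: $- \frac{173005}{26678} \approx -6.4849$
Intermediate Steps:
$m{\left(G \right)} = 9$ ($m{\left(G \right)} = \left(\left(3 - G\right) + G\right)^{2} = 3^{2} = 9$)
$B{\left(A \right)} = - \frac{2}{5}$ ($B{\left(A \right)} = \frac{2}{-5 + \left(A - A\right)} = \frac{2}{-5 + 0} = \frac{2}{-5} = 2 \left(- \frac{1}{5}\right) = - \frac{2}{5}$)
$\frac{-34610 + m{\left(-41 \right)}}{B{\left(124 \right)} - -5336} = \frac{-34610 + 9}{- \frac{2}{5} - -5336} = - \frac{34601}{- \frac{2}{5} + \left(-14540 + 19876\right)} = - \frac{34601}{- \frac{2}{5} + 5336} = - \frac{34601}{\frac{26678}{5}} = \left(-34601\right) \frac{5}{26678} = - \frac{173005}{26678}$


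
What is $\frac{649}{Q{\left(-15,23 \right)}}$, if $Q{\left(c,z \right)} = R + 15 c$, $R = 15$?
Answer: $- \frac{649}{210} \approx -3.0905$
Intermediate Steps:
$Q{\left(c,z \right)} = 15 + 15 c$
$\frac{649}{Q{\left(-15,23 \right)}} = \frac{649}{15 + 15 \left(-15\right)} = \frac{649}{15 - 225} = \frac{649}{-210} = 649 \left(- \frac{1}{210}\right) = - \frac{649}{210}$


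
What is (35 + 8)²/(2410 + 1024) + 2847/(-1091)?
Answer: -7759339/3746494 ≈ -2.0711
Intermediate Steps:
(35 + 8)²/(2410 + 1024) + 2847/(-1091) = 43²/3434 + 2847*(-1/1091) = 1849*(1/3434) - 2847/1091 = 1849/3434 - 2847/1091 = -7759339/3746494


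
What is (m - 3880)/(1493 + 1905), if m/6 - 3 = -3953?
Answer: -13790/1699 ≈ -8.1165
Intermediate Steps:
m = -23700 (m = 18 + 6*(-3953) = 18 - 23718 = -23700)
(m - 3880)/(1493 + 1905) = (-23700 - 3880)/(1493 + 1905) = -27580/3398 = -27580*1/3398 = -13790/1699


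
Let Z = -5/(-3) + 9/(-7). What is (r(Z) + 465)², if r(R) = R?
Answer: 95511529/441 ≈ 2.1658e+5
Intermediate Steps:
Z = 8/21 (Z = -5*(-⅓) + 9*(-⅐) = 5/3 - 9/7 = 8/21 ≈ 0.38095)
(r(Z) + 465)² = (8/21 + 465)² = (9773/21)² = 95511529/441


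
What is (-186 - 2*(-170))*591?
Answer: 91014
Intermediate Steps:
(-186 - 2*(-170))*591 = (-186 + 340)*591 = 154*591 = 91014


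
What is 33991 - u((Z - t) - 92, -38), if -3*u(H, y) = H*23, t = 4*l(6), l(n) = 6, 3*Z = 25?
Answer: 298490/9 ≈ 33166.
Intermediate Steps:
Z = 25/3 (Z = (1/3)*25 = 25/3 ≈ 8.3333)
t = 24 (t = 4*6 = 24)
u(H, y) = -23*H/3 (u(H, y) = -H*23/3 = -23*H/3)
33991 - u((Z - t) - 92, -38) = 33991 - (-23)*((25/3 - 1*24) - 92)/3 = 33991 - (-23)*((25/3 - 24) - 92)/3 = 33991 - (-23)*(-47/3 - 92)/3 = 33991 - (-23)*(-323)/(3*3) = 33991 - 1*7429/9 = 33991 - 7429/9 = 298490/9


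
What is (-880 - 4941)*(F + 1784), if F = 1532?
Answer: -19302436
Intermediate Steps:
(-880 - 4941)*(F + 1784) = (-880 - 4941)*(1532 + 1784) = -5821*3316 = -19302436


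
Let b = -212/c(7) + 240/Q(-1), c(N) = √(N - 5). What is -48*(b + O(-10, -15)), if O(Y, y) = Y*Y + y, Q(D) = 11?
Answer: -56400/11 + 5088*√2 ≈ 2068.2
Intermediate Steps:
O(Y, y) = y + Y² (O(Y, y) = Y² + y = y + Y²)
c(N) = √(-5 + N)
b = 240/11 - 106*√2 (b = -212/√(-5 + 7) + 240/11 = -212*√2/2 + 240*(1/11) = -106*√2 + 240/11 = 240/11 - 106*√2 ≈ -128.09)
-48*(b + O(-10, -15)) = -48*((240/11 - 106*√2) + (-15 + (-10)²)) = -48*((240/11 - 106*√2) + (-15 + 100)) = -48*((240/11 - 106*√2) + 85) = -48*(1175/11 - 106*√2) = -56400/11 + 5088*√2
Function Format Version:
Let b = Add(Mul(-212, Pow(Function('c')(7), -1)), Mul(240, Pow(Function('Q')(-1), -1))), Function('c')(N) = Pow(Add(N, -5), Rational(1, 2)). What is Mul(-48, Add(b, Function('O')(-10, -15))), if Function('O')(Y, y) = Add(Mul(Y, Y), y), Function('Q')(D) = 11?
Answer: Add(Rational(-56400, 11), Mul(5088, Pow(2, Rational(1, 2)))) ≈ 2068.2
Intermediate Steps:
Function('O')(Y, y) = Add(y, Pow(Y, 2)) (Function('O')(Y, y) = Add(Pow(Y, 2), y) = Add(y, Pow(Y, 2)))
Function('c')(N) = Pow(Add(-5, N), Rational(1, 2))
b = Add(Rational(240, 11), Mul(-106, Pow(2, Rational(1, 2)))) (b = Add(Mul(-212, Pow(Pow(Add(-5, 7), Rational(1, 2)), -1)), Mul(240, Pow(11, -1))) = Add(Mul(-212, Pow(Pow(2, Rational(1, 2)), -1)), Mul(240, Rational(1, 11))) = Add(Mul(-212, Mul(Rational(1, 2), Pow(2, Rational(1, 2)))), Rational(240, 11)) = Add(Mul(-106, Pow(2, Rational(1, 2))), Rational(240, 11)) = Add(Rational(240, 11), Mul(-106, Pow(2, Rational(1, 2)))) ≈ -128.09)
Mul(-48, Add(b, Function('O')(-10, -15))) = Mul(-48, Add(Add(Rational(240, 11), Mul(-106, Pow(2, Rational(1, 2)))), Add(-15, Pow(-10, 2)))) = Mul(-48, Add(Add(Rational(240, 11), Mul(-106, Pow(2, Rational(1, 2)))), Add(-15, 100))) = Mul(-48, Add(Add(Rational(240, 11), Mul(-106, Pow(2, Rational(1, 2)))), 85)) = Mul(-48, Add(Rational(1175, 11), Mul(-106, Pow(2, Rational(1, 2))))) = Add(Rational(-56400, 11), Mul(5088, Pow(2, Rational(1, 2))))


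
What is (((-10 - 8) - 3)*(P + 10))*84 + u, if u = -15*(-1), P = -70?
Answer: 105855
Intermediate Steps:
u = 15
(((-10 - 8) - 3)*(P + 10))*84 + u = (((-10 - 8) - 3)*(-70 + 10))*84 + 15 = ((-18 - 3)*(-60))*84 + 15 = -21*(-60)*84 + 15 = 1260*84 + 15 = 105840 + 15 = 105855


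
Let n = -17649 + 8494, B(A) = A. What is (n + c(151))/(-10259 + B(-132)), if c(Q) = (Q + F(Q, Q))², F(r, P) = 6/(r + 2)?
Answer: -35524054/27026991 ≈ -1.3144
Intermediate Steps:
F(r, P) = 6/(2 + r)
n = -9155
c(Q) = (Q + 6/(2 + Q))²
(n + c(151))/(-10259 + B(-132)) = (-9155 + (151 + 6/(2 + 151))²)/(-10259 - 132) = (-9155 + (151 + 6/153)²)/(-10391) = (-9155 + (151 + 6*(1/153))²)*(-1/10391) = (-9155 + (151 + 2/51)²)*(-1/10391) = (-9155 + (7703/51)²)*(-1/10391) = (-9155 + 59336209/2601)*(-1/10391) = (35524054/2601)*(-1/10391) = -35524054/27026991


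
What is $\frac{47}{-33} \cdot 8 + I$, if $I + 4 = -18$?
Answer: $- \frac{1102}{33} \approx -33.394$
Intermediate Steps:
$I = -22$ ($I = -4 - 18 = -22$)
$\frac{47}{-33} \cdot 8 + I = \frac{47}{-33} \cdot 8 - 22 = 47 \left(- \frac{1}{33}\right) 8 - 22 = \left(- \frac{47}{33}\right) 8 - 22 = - \frac{376}{33} - 22 = - \frac{1102}{33}$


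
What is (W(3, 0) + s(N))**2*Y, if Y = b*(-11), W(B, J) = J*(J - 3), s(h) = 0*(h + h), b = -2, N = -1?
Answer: 0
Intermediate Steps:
s(h) = 0 (s(h) = 0*(2*h) = 0)
W(B, J) = J*(-3 + J)
Y = 22 (Y = -2*(-11) = 22)
(W(3, 0) + s(N))**2*Y = (0*(-3 + 0) + 0)**2*22 = (0*(-3) + 0)**2*22 = (0 + 0)**2*22 = 0**2*22 = 0*22 = 0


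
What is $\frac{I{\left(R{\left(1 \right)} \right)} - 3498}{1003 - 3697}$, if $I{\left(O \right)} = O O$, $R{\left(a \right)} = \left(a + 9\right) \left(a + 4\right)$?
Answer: $\frac{499}{1347} \approx 0.37045$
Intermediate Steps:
$R{\left(a \right)} = \left(4 + a\right) \left(9 + a\right)$ ($R{\left(a \right)} = \left(9 + a\right) \left(4 + a\right) = \left(4 + a\right) \left(9 + a\right)$)
$I{\left(O \right)} = O^{2}$
$\frac{I{\left(R{\left(1 \right)} \right)} - 3498}{1003 - 3697} = \frac{\left(36 + 1^{2} + 13 \cdot 1\right)^{2} - 3498}{1003 - 3697} = \frac{\left(36 + 1 + 13\right)^{2} - 3498}{-2694} = \left(50^{2} - 3498\right) \left(- \frac{1}{2694}\right) = \left(2500 - 3498\right) \left(- \frac{1}{2694}\right) = \left(-998\right) \left(- \frac{1}{2694}\right) = \frac{499}{1347}$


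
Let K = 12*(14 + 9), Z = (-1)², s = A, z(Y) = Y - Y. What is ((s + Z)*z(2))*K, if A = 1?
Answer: 0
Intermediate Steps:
z(Y) = 0
s = 1
Z = 1
K = 276 (K = 12*23 = 276)
((s + Z)*z(2))*K = ((1 + 1)*0)*276 = (2*0)*276 = 0*276 = 0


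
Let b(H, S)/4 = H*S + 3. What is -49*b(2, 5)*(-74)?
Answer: 188552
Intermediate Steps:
b(H, S) = 12 + 4*H*S (b(H, S) = 4*(H*S + 3) = 4*(3 + H*S) = 12 + 4*H*S)
-49*b(2, 5)*(-74) = -49*(12 + 4*2*5)*(-74) = -49*(12 + 40)*(-74) = -49*52*(-74) = -2548*(-74) = 188552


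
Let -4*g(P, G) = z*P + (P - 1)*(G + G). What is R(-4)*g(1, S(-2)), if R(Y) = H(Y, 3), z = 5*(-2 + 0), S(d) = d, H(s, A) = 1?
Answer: 5/2 ≈ 2.5000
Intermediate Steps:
z = -10 (z = 5*(-2) = -10)
g(P, G) = 5*P/2 - G*(-1 + P)/2 (g(P, G) = -(-10*P + (P - 1)*(G + G))/4 = -(-10*P + (-1 + P)*(2*G))/4 = -(-10*P + 2*G*(-1 + P))/4 = 5*P/2 - G*(-1 + P)/2)
R(Y) = 1
R(-4)*g(1, S(-2)) = 1*((½)*(-2) + (5/2)*1 - ½*(-2)*1) = 1*(-1 + 5/2 + 1) = 1*(5/2) = 5/2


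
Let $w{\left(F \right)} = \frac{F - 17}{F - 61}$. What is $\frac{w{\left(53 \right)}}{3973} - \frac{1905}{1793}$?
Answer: $- \frac{15153267}{14247178} \approx -1.0636$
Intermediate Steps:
$w{\left(F \right)} = \frac{-17 + F}{-61 + F}$
$\frac{w{\left(53 \right)}}{3973} - \frac{1905}{1793} = \frac{\frac{1}{-61 + 53} \left(-17 + 53\right)}{3973} - \frac{1905}{1793} = \frac{1}{-8} \cdot 36 \cdot \frac{1}{3973} - \frac{1905}{1793} = \left(- \frac{1}{8}\right) 36 \cdot \frac{1}{3973} - \frac{1905}{1793} = \left(- \frac{9}{2}\right) \frac{1}{3973} - \frac{1905}{1793} = - \frac{9}{7946} - \frac{1905}{1793} = - \frac{15153267}{14247178}$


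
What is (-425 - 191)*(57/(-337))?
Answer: 35112/337 ≈ 104.19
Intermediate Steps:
(-425 - 191)*(57/(-337)) = -35112*(-1)/337 = -616*(-57/337) = 35112/337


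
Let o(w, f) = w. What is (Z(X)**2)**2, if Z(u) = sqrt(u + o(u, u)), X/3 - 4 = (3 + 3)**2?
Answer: 57600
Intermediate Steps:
X = 120 (X = 12 + 3*(3 + 3)**2 = 12 + 3*6**2 = 12 + 3*36 = 12 + 108 = 120)
Z(u) = sqrt(2)*sqrt(u) (Z(u) = sqrt(u + u) = sqrt(2*u) = sqrt(2)*sqrt(u))
(Z(X)**2)**2 = ((sqrt(2)*sqrt(120))**2)**2 = ((sqrt(2)*(2*sqrt(30)))**2)**2 = ((4*sqrt(15))**2)**2 = 240**2 = 57600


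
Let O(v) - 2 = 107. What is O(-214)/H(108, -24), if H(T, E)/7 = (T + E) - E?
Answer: 109/756 ≈ 0.14418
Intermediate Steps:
O(v) = 109 (O(v) = 2 + 107 = 109)
H(T, E) = 7*T (H(T, E) = 7*((T + E) - E) = 7*((E + T) - E) = 7*T)
O(-214)/H(108, -24) = 109/((7*108)) = 109/756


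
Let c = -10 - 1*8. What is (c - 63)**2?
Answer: 6561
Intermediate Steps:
c = -18 (c = -10 - 8 = -18)
(c - 63)**2 = (-18 - 63)**2 = (-81)**2 = 6561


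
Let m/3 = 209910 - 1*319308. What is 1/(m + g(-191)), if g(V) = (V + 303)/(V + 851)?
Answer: -165/54151982 ≈ -3.0470e-6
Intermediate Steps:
m = -328194 (m = 3*(209910 - 1*319308) = 3*(209910 - 319308) = 3*(-109398) = -328194)
g(V) = (303 + V)/(851 + V)
1/(m + g(-191)) = 1/(-328194 + (303 - 191)/(851 - 191)) = 1/(-328194 + 112/660) = 1/(-328194 + (1/660)*112) = 1/(-328194 + 28/165) = 1/(-54151982/165) = -165/54151982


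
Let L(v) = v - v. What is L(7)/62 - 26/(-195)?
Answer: 2/15 ≈ 0.13333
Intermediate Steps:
L(v) = 0
L(7)/62 - 26/(-195) = 0/62 - 26/(-195) = 0*(1/62) - 26*(-1/195) = 0 + 2/15 = 2/15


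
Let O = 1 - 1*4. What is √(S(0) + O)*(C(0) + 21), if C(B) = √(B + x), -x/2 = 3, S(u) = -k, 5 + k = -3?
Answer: √5*(21 + I*√6) ≈ 46.957 + 5.4772*I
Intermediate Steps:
k = -8 (k = -5 - 3 = -8)
S(u) = 8 (S(u) = -1*(-8) = 8)
O = -3 (O = 1 - 4 = -3)
x = -6 (x = -2*3 = -6)
C(B) = √(-6 + B) (C(B) = √(B - 6) = √(-6 + B))
√(S(0) + O)*(C(0) + 21) = √(8 - 3)*(√(-6 + 0) + 21) = √5*(√(-6) + 21) = √5*(I*√6 + 21) = √5*(21 + I*√6)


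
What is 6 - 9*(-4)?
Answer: 42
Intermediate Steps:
6 - 9*(-4) = 6 + 36 = 42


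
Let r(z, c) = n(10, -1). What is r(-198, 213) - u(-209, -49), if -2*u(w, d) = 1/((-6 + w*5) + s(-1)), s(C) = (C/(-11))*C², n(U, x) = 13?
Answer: 300549/23120 ≈ 13.000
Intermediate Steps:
s(C) = -C³/11 (s(C) = (C*(-1/11))*C² = (-C/11)*C² = -C³/11)
r(z, c) = 13
u(w, d) = -1/(2*(-65/11 + 5*w)) (u(w, d) = -1/(2*((-6 + w*5) - 1/11*(-1)³)) = -1/(2*((-6 + 5*w) - 1/11*(-1))) = -1/(2*((-6 + 5*w) + 1/11)) = -1/(2*(-65/11 + 5*w)))
r(-198, 213) - u(-209, -49) = 13 - (-11)/(-130 + 110*(-209)) = 13 - (-11)/(-130 - 22990) = 13 - (-11)/(-23120) = 13 - (-11)*(-1)/23120 = 13 - 1*11/23120 = 13 - 11/23120 = 300549/23120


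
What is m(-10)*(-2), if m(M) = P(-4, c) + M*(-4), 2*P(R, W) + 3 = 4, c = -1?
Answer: -81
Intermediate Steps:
P(R, W) = 1/2 (P(R, W) = -3/2 + (1/2)*4 = -3/2 + 2 = 1/2)
m(M) = 1/2 - 4*M (m(M) = 1/2 + M*(-4) = 1/2 - 4*M)
m(-10)*(-2) = (1/2 - 4*(-10))*(-2) = (1/2 + 40)*(-2) = (81/2)*(-2) = -81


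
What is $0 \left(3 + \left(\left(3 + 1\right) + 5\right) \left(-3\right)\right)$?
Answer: $0$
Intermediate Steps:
$0 \left(3 + \left(\left(3 + 1\right) + 5\right) \left(-3\right)\right) = 0 \left(3 + \left(4 + 5\right) \left(-3\right)\right) = 0 \left(3 + 9 \left(-3\right)\right) = 0 \left(3 - 27\right) = 0 \left(-24\right) = 0$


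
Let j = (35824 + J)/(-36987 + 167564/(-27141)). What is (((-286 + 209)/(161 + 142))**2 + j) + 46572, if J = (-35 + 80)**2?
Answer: 4292878977358412306/92179149191379 ≈ 46571.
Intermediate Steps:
J = 2025 (J = 45**2 = 2025)
j = -1027259709/1004031731 (j = (35824 + 2025)/(-36987 + 167564/(-27141)) = 37849/(-36987 + 167564*(-1/27141)) = 37849/(-36987 - 167564/27141) = 37849/(-1004031731/27141) = 37849*(-27141/1004031731) = -1027259709/1004031731 ≈ -1.0231)
(((-286 + 209)/(161 + 142))**2 + j) + 46572 = (((-286 + 209)/(161 + 142))**2 - 1027259709/1004031731) + 46572 = ((-77/303)**2 - 1027259709/1004031731) + 46572 = (5929/91809 - 1027259709/1004031731) + 46572 = -88358782490482/92179149191379 + 46572 = 4292878977358412306/92179149191379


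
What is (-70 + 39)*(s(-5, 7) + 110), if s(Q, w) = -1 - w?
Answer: -3162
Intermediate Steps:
(-70 + 39)*(s(-5, 7) + 110) = (-70 + 39)*((-1 - 1*7) + 110) = -31*((-1 - 7) + 110) = -31*(-8 + 110) = -31*102 = -3162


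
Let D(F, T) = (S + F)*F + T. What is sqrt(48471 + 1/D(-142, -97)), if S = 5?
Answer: 2*sqrt(4540441546459)/19357 ≈ 220.16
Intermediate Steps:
D(F, T) = T + F*(5 + F) (D(F, T) = (5 + F)*F + T = F*(5 + F) + T = T + F*(5 + F))
sqrt(48471 + 1/D(-142, -97)) = sqrt(48471 + 1/(-97 + (-142)**2 + 5*(-142))) = sqrt(48471 + 1/(-97 + 20164 - 710)) = sqrt(48471 + 1/19357) = sqrt(938253148/19357) = 2*sqrt(4540441546459)/19357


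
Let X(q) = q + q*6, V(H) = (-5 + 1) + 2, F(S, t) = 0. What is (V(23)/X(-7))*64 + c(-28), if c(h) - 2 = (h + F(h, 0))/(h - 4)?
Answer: 2151/392 ≈ 5.4872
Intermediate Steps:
V(H) = -2 (V(H) = -4 + 2 = -2)
c(h) = 2 + h/(-4 + h) (c(h) = 2 + (h + 0)/(h - 4) = 2 + h/(-4 + h))
X(q) = 7*q (X(q) = q + 6*q = 7*q)
(V(23)/X(-7))*64 + c(-28) = -2/(7*(-7))*64 + (-8 + 3*(-28))/(-4 - 28) = -2/(-49)*64 + (-8 - 84)/(-32) = -2*(-1/49)*64 - 1/32*(-92) = (2/49)*64 + 23/8 = 128/49 + 23/8 = 2151/392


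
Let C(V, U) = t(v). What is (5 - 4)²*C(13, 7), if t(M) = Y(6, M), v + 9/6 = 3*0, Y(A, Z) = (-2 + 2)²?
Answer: 0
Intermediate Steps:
Y(A, Z) = 0 (Y(A, Z) = 0² = 0)
v = -3/2 (v = -3/2 + 3*0 = -3/2 + 0 = -3/2 ≈ -1.5000)
t(M) = 0
C(V, U) = 0
(5 - 4)²*C(13, 7) = (5 - 4)²*0 = 1²*0 = 1*0 = 0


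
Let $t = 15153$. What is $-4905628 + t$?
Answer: $-4890475$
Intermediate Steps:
$-4905628 + t = -4905628 + 15153 = -4890475$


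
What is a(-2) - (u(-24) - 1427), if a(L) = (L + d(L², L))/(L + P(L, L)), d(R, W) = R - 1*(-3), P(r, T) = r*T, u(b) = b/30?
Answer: 14303/10 ≈ 1430.3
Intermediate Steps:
u(b) = b/30 (u(b) = b*(1/30) = b/30)
P(r, T) = T*r
d(R, W) = 3 + R (d(R, W) = R + 3 = 3 + R)
a(L) = (3 + L + L²)/(L + L²) (a(L) = (L + (3 + L²))/(L + L*L) = (3 + L + L²)/(L + L²))
a(-2) - (u(-24) - 1427) = (3 - 2 + (-2)²)/((-2)*(1 - 2)) - ((1/30)*(-24) - 1427) = -½*(3 - 2 + 4)/(-1) - (-⅘ - 1427) = -½*(-1)*5 - 1*(-7139/5) = 5/2 + 7139/5 = 14303/10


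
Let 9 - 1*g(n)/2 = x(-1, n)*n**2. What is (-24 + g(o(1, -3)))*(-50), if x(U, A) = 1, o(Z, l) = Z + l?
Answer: 700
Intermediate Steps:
g(n) = 18 - 2*n**2
(-24 + g(o(1, -3)))*(-50) = (-24 + (18 - 2*(1 - 3)**2))*(-50) = (-24 + (18 - 2*(-2)**2))*(-50) = (-24 + (18 - 2*4))*(-50) = (-24 + (18 - 8))*(-50) = (-24 + 10)*(-50) = -14*(-50) = 700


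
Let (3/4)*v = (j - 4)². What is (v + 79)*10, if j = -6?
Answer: 6370/3 ≈ 2123.3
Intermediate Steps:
v = 400/3 (v = 4*(-6 - 4)²/3 = (4/3)*(-10)² = (4/3)*100 = 400/3 ≈ 133.33)
(v + 79)*10 = (400/3 + 79)*10 = (637/3)*10 = 6370/3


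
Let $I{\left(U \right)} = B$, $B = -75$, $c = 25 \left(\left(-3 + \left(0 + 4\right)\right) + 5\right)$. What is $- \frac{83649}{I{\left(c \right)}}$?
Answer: $\frac{27883}{25} \approx 1115.3$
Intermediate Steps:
$c = 150$ ($c = 25 \left(\left(-3 + 4\right) + 5\right) = 25 \left(1 + 5\right) = 25 \cdot 6 = 150$)
$I{\left(U \right)} = -75$
$- \frac{83649}{I{\left(c \right)}} = - \frac{83649}{-75} = \left(-83649\right) \left(- \frac{1}{75}\right) = \frac{27883}{25}$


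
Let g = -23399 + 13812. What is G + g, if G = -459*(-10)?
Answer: -4997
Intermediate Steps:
g = -9587
G = 4590
G + g = 4590 - 9587 = -4997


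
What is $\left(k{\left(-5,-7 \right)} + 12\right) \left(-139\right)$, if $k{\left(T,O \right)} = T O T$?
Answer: $22657$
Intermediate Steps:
$k{\left(T,O \right)} = O T^{2}$ ($k{\left(T,O \right)} = O T T = O T^{2}$)
$\left(k{\left(-5,-7 \right)} + 12\right) \left(-139\right) = \left(- 7 \left(-5\right)^{2} + 12\right) \left(-139\right) = \left(\left(-7\right) 25 + 12\right) \left(-139\right) = \left(-175 + 12\right) \left(-139\right) = \left(-163\right) \left(-139\right) = 22657$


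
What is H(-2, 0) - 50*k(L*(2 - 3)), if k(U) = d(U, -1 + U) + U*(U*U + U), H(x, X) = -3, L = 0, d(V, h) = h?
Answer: 47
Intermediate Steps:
k(U) = -1 + U + U*(U + U²) (k(U) = (-1 + U) + U*(U*U + U) = (-1 + U) + U*(U² + U) = (-1 + U) + U*(U + U²) = -1 + U + U*(U + U²))
H(-2, 0) - 50*k(L*(2 - 3)) = -3 - 50*(-1 + 0*(2 - 3) + (0*(2 - 3))² + (0*(2 - 3))³) = -3 - 50*(-1 + 0*(-1) + (0*(-1))² + (0*(-1))³) = -3 - 50*(-1 + 0 + 0² + 0³) = -3 - 50*(-1 + 0 + 0 + 0) = -3 - 50*(-1) = -3 + 50 = 47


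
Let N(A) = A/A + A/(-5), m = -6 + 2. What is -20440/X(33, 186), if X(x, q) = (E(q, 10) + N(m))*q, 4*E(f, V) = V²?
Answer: -25550/6231 ≈ -4.1005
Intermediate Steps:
m = -4
N(A) = 1 - A/5 (N(A) = 1 + A*(-⅕) = 1 - A/5)
E(f, V) = V²/4
X(x, q) = 134*q/5 (X(x, q) = ((¼)*10² + (1 - ⅕*(-4)))*q = ((¼)*100 + (1 + ⅘))*q = (25 + 9/5)*q = 134*q/5)
-20440/X(33, 186) = -20440/((134/5)*186) = -20440/24924/5 = -20440*5/24924 = -25550/6231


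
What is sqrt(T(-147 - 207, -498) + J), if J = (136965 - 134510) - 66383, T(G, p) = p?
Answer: I*sqrt(64426) ≈ 253.82*I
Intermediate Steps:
J = -63928 (J = 2455 - 66383 = -63928)
sqrt(T(-147 - 207, -498) + J) = sqrt(-498 - 63928) = sqrt(-64426) = I*sqrt(64426)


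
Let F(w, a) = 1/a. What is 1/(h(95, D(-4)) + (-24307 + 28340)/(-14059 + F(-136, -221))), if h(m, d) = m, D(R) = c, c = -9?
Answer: 3107040/294277507 ≈ 0.010558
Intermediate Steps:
D(R) = -9
1/(h(95, D(-4)) + (-24307 + 28340)/(-14059 + F(-136, -221))) = 1/(95 + (-24307 + 28340)/(-14059 + 1/(-221))) = 1/(95 + 4033/(-14059 - 1/221)) = 1/(95 + 4033/(-3107040/221)) = 1/(95 + 4033*(-221/3107040)) = 1/(95 - 891293/3107040) = 1/(294277507/3107040) = 3107040/294277507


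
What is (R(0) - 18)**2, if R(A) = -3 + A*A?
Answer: 441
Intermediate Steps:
R(A) = -3 + A**2
(R(0) - 18)**2 = ((-3 + 0**2) - 18)**2 = ((-3 + 0) - 18)**2 = (-3 - 18)**2 = (-21)**2 = 441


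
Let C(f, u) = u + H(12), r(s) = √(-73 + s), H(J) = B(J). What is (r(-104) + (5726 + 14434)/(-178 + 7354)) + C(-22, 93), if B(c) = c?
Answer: 32235/299 + I*√177 ≈ 107.81 + 13.304*I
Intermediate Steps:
H(J) = J
C(f, u) = 12 + u (C(f, u) = u + 12 = 12 + u)
(r(-104) + (5726 + 14434)/(-178 + 7354)) + C(-22, 93) = (√(-73 - 104) + (5726 + 14434)/(-178 + 7354)) + (12 + 93) = (√(-177) + 20160/7176) + 105 = (I*√177 + 20160*(1/7176)) + 105 = (I*√177 + 840/299) + 105 = (840/299 + I*√177) + 105 = 32235/299 + I*√177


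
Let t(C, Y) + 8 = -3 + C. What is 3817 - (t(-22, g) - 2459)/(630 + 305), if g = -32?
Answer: 3571387/935 ≈ 3819.7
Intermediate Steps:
t(C, Y) = -11 + C (t(C, Y) = -8 + (-3 + C) = -11 + C)
3817 - (t(-22, g) - 2459)/(630 + 305) = 3817 - ((-11 - 22) - 2459)/(630 + 305) = 3817 - (-33 - 2459)/935 = 3817 - (-2492)/935 = 3817 - 1*(-2492/935) = 3817 + 2492/935 = 3571387/935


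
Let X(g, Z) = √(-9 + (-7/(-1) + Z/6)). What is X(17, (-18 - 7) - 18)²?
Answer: -55/6 ≈ -9.1667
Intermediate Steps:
X(g, Z) = √(-2 + Z/6) (X(g, Z) = √(-9 + (-7*(-1) + Z*(⅙))) = √(-9 + (7 + Z/6)) = √(-2 + Z/6))
X(17, (-18 - 7) - 18)² = (√(-72 + 6*((-18 - 7) - 18))/6)² = (√(-72 + 6*(-25 - 18))/6)² = (√(-72 + 6*(-43))/6)² = (√(-72 - 258)/6)² = (√(-330)/6)² = ((I*√330)/6)² = (I*√330/6)² = -55/6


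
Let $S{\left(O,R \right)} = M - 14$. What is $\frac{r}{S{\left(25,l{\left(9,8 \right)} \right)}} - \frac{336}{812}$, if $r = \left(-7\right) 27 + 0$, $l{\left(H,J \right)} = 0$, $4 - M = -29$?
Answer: $- \frac{5709}{551} \approx -10.361$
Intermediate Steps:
$M = 33$ ($M = 4 - -29 = 4 + 29 = 33$)
$S{\left(O,R \right)} = 19$ ($S{\left(O,R \right)} = 33 - 14 = 19$)
$r = -189$ ($r = -189 + 0 = -189$)
$\frac{r}{S{\left(25,l{\left(9,8 \right)} \right)}} - \frac{336}{812} = - \frac{189}{19} - \frac{336}{812} = \left(-189\right) \frac{1}{19} - \frac{12}{29} = - \frac{189}{19} - \frac{12}{29} = - \frac{5709}{551}$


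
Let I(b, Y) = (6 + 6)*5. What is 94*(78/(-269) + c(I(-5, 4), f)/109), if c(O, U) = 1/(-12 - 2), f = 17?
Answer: -5606959/205247 ≈ -27.318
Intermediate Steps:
I(b, Y) = 60 (I(b, Y) = 12*5 = 60)
c(O, U) = -1/14 (c(O, U) = 1/(-14) = -1/14)
94*(78/(-269) + c(I(-5, 4), f)/109) = 94*(78/(-269) - 1/14/109) = 94*(78*(-1/269) - 1/14*1/109) = 94*(-78/269 - 1/1526) = 94*(-119297/410494) = -5606959/205247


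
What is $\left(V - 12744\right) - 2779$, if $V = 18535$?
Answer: $3012$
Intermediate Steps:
$\left(V - 12744\right) - 2779 = \left(18535 - 12744\right) - 2779 = 5791 - 2779 = 3012$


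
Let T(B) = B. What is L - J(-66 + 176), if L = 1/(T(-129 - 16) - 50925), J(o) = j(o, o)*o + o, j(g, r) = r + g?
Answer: -1241511701/51070 ≈ -24310.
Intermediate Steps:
j(g, r) = g + r
J(o) = o + 2*o² (J(o) = (o + o)*o + o = (2*o)*o + o = 2*o² + o = o + 2*o²)
L = -1/51070 (L = 1/((-129 - 16) - 50925) = 1/(-145 - 50925) = 1/(-51070) = -1/51070 ≈ -1.9581e-5)
L - J(-66 + 176) = -1/51070 - (-66 + 176)*(1 + 2*(-66 + 176)) = -1/51070 - 110*(1 + 2*110) = -1/51070 - 110*(1 + 220) = -1/51070 - 110*221 = -1/51070 - 1*24310 = -1/51070 - 24310 = -1241511701/51070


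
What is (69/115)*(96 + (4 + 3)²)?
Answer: 87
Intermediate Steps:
(69/115)*(96 + (4 + 3)²) = (69*(1/115))*(96 + 7²) = 3*(96 + 49)/5 = (⅗)*145 = 87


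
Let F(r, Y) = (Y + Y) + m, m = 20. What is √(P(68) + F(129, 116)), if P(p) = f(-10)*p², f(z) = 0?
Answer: 6*√7 ≈ 15.875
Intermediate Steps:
F(r, Y) = 20 + 2*Y (F(r, Y) = (Y + Y) + 20 = 2*Y + 20 = 20 + 2*Y)
P(p) = 0 (P(p) = 0*p² = 0)
√(P(68) + F(129, 116)) = √(0 + (20 + 2*116)) = √(0 + (20 + 232)) = √(0 + 252) = √252 = 6*√7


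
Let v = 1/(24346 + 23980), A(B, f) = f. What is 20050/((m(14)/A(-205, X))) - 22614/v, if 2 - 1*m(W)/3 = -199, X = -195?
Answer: -219662980214/201 ≈ -1.0928e+9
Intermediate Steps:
m(W) = 603 (m(W) = 6 - 3*(-199) = 6 + 597 = 603)
v = 1/48326 ≈ 2.0693e-5
20050/((m(14)/A(-205, X))) - 22614/v = 20050/((603/(-195))) - 22614/1/48326 = 20050/((603*(-1/195))) - 22614*48326 = 20050/(-201/65) - 1092844164 = 20050*(-65/201) - 1092844164 = -1303250/201 - 1092844164 = -219662980214/201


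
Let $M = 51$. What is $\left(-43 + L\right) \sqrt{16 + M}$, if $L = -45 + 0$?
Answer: $- 88 \sqrt{67} \approx -720.31$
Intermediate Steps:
$L = -45$
$\left(-43 + L\right) \sqrt{16 + M} = \left(-43 - 45\right) \sqrt{16 + 51} = - 88 \sqrt{67}$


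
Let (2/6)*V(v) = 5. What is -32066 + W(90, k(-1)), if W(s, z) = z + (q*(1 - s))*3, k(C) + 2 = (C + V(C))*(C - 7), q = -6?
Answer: -30578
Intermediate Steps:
V(v) = 15 (V(v) = 3*5 = 15)
k(C) = -2 + (-7 + C)*(15 + C) (k(C) = -2 + (C + 15)*(C - 7) = -2 + (15 + C)*(-7 + C) = -2 + (-7 + C)*(15 + C))
W(s, z) = -18 + z + 18*s (W(s, z) = z - 6*(1 - s)*3 = z + (-6 + 6*s)*3 = z + (-18 + 18*s) = -18 + z + 18*s)
-32066 + W(90, k(-1)) = -32066 + (-18 + (-107 + (-1)² + 8*(-1)) + 18*90) = -32066 + (-18 + (-107 + 1 - 8) + 1620) = -32066 + (-18 - 114 + 1620) = -32066 + 1488 = -30578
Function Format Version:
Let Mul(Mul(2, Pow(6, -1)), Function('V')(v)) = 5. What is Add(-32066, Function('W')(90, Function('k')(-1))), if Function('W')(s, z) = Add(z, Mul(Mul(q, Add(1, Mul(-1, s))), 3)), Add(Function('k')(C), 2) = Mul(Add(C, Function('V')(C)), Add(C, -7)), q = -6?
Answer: -30578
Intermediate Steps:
Function('V')(v) = 15 (Function('V')(v) = Mul(3, 5) = 15)
Function('k')(C) = Add(-2, Mul(Add(-7, C), Add(15, C))) (Function('k')(C) = Add(-2, Mul(Add(C, 15), Add(C, -7))) = Add(-2, Mul(Add(15, C), Add(-7, C))) = Add(-2, Mul(Add(-7, C), Add(15, C))))
Function('W')(s, z) = Add(-18, z, Mul(18, s)) (Function('W')(s, z) = Add(z, Mul(Mul(-6, Add(1, Mul(-1, s))), 3)) = Add(z, Mul(Add(-6, Mul(6, s)), 3)) = Add(z, Add(-18, Mul(18, s))) = Add(-18, z, Mul(18, s)))
Add(-32066, Function('W')(90, Function('k')(-1))) = Add(-32066, Add(-18, Add(-107, Pow(-1, 2), Mul(8, -1)), Mul(18, 90))) = Add(-32066, Add(-18, Add(-107, 1, -8), 1620)) = Add(-32066, Add(-18, -114, 1620)) = Add(-32066, 1488) = -30578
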